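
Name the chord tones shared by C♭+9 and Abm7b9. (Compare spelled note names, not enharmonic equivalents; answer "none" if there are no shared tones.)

C♭ E♭ B𝄫

C♭+9 = C♭, E♭, G, B𝄫, D♭.
Abm7b9 = A♭, C♭, E♭, G♭, B𝄫.
Shared: C♭, E♭, B𝄫.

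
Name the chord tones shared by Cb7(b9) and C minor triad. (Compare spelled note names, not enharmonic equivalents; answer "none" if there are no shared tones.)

Eb

Cb7(b9) = Cb, Eb, Gb, Bbb, Dbb.
C minor triad = C, Eb, G.
Shared: Eb.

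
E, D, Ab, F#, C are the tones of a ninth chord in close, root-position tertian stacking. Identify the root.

Arranged so that each adjacent pair is a third by letter name: D – F# – Ab – C – E.
The bottom of that stack, D, is the root (this is D dominant ninth flat five).

D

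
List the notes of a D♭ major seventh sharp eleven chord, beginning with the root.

Db F Ab C G

D♭ major seventh sharp eleven: major seventh sharp eleven on Db.
Db — root
F — major 3rd
Ab — perfect 5th
C — major 7th
G — augmented 11th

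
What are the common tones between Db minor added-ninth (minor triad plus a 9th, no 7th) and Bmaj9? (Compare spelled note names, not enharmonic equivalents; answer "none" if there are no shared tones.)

Db minor added-ninth: Db Fb Ab Eb
Bmaj9: B D# F# A# C#
Common to both → none.

none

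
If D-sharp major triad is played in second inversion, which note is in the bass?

A#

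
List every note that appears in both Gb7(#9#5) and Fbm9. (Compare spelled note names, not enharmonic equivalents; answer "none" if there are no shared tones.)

Gb, Fb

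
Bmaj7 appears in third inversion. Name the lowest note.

Bmaj7 in root position is B–D#–F#–A#.
Third inversion places the seventh in the bass, which is A#.

A#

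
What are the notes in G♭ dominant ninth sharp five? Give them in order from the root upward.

G-flat – B-flat – D – F-flat – A-flat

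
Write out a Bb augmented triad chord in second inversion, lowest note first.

F-sharp  B-flat  D

Bb augmented triad = B-flat–D–F-sharp; second inversion → fifth (F-sharp) lowest.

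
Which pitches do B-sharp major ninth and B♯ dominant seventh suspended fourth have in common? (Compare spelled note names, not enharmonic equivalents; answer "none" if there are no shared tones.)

B-sharp major ninth = B-sharp, D-double-sharp, F-double-sharp, A-double-sharp, C-double-sharp.
B♯ dominant seventh suspended fourth = B-sharp, E-sharp, F-double-sharp, A-sharp.
Shared: B-sharp, F-double-sharp.

B-sharp  F-double-sharp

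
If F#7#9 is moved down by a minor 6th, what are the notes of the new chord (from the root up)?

F# down a minor 6th → A#. New chord: A# dominant seventh sharp nine.
Root: A#
Major 3rd (3rd): C##
Perfect 5th (5th): E#
Minor 7th (7th): G#
Augmented 9th (9th): B##

A#, C##, E#, G#, B##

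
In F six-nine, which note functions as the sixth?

D

Root of F six-nine = F. The 6th is a major 6th: F up a major 6th → D.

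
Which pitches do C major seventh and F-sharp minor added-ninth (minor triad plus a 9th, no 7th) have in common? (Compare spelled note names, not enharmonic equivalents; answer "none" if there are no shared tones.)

none

C major seventh = C, E, G, B.
F-sharp minor added-ninth = F-sharp, A, C-sharp, G-sharp.
Shared: none.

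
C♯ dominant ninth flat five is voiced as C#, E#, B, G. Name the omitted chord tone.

D#

The full C♯ dominant ninth flat five chord is C#, E#, G, B, D#.
Comparing with the voicing, the major 9th (9th) — D# — is absent.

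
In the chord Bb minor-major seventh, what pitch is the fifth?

F

Bb minor-major seventh is built on B-flat; its 5th is a perfect 5th above the root.
A fifth above B uses the letter F, and the perfect 5th above B-flat is F.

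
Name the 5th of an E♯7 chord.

B#

Root of E♯7 = E#. The 5th is a perfect 5th: E# up a perfect 5th → B#.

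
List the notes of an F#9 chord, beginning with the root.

Root F#, quality dominant ninth:
- root: F#
- major 3rd: A#
- perfect 5th: C#
- minor 7th: E
- major 9th: G#

F#, A#, C#, E, G#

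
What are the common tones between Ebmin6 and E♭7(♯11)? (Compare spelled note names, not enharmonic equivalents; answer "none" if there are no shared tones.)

Eb – Bb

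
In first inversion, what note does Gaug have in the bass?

Gaug = G–B–D#. First inversion → third in the bass = B.

B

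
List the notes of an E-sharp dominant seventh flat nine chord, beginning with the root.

E-sharp, G-double-sharp, B-sharp, D-sharp, F-sharp

Root E-sharp, quality dominant seventh flat nine:
E-sharp — root
G-double-sharp — major 3rd
B-sharp — perfect 5th
D-sharp — minor 7th
F-sharp — minor 9th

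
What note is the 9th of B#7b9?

C♯

B#7b9 is built on B♯; its 9th is a minor 9th above the root.
A second above B uses the letter C, and the minor 9th above B♯ is C♯.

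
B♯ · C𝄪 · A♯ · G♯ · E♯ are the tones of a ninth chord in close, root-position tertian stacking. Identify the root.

A♯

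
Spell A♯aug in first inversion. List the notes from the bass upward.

C##, E##, A#

A♯aug = A#–C##–E##; first inversion → third (C##) lowest.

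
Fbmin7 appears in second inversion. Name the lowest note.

Cb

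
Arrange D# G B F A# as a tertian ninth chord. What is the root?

G

Stacking in thirds gives G – B – D# – F – A#, so G is the root — G dominant seventh sharp nine sharp five.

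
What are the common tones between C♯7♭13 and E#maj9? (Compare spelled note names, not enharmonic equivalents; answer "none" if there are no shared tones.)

E#

C♯7♭13 = C#, E#, G#, B, A.
E#maj9 = E#, G##, B#, D##, F##.
Shared: E#.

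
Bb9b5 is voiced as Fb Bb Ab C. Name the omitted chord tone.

D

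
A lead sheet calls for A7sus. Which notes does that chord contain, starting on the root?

A7sus is a dominant seventh suspended fourth built on A.
root → A
4th (perfect 4th) → D
5th (perfect 5th) → E
7th (minor 7th) → G

A, D, E, G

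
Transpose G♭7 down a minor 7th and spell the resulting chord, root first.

Ab, C, Eb, Gb

A minor 7th down from Gb is Ab, so the new chord is Ab dominant seventh.
- root: Ab
- major 3rd: C
- perfect 5th: Eb
- minor 7th: Gb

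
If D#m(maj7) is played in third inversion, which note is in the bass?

D#m(maj7) in root position is D♯–F♯–A♯–C𝄪.
Third inversion places the seventh in the bass, which is C𝄪.

C𝄪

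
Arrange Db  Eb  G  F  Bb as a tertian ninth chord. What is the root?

Stacking in thirds gives Eb – G – Bb – Db – F, so Eb is the root — Eb dominant ninth.

Eb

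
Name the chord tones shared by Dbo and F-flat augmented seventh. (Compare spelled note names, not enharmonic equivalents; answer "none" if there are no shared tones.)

Dbo = D♭, F♭, A𝄫.
F-flat augmented seventh = F♭, A♭, C, E𝄫.
Shared: F♭.

F♭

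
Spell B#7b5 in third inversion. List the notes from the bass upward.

A#, B#, D##, F#

In root position, B#7b5 is B#–D##–F#–A#.
Third inversion puts the seventh (A#) in the bass.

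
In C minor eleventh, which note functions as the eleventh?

Root of C minor eleventh = C. The 11th is a perfect 11th: C up a perfect 11th → F.

F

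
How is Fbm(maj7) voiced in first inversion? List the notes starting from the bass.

A𝄫, C♭, E♭, F♭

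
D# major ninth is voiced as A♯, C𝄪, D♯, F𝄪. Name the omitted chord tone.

E♯

The full D# major ninth chord is D♯, F𝄪, A♯, C𝄪, E♯.
Comparing with the voicing, the major 9th (9th) — E♯ — is absent.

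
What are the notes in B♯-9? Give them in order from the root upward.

B♯  D♯  F𝄪  A♯  C𝄪

Root B♯, quality minor ninth:
B♯ — root
D♯ — minor 3rd
F𝄪 — perfect 5th
A♯ — minor 7th
C𝄪 — major 9th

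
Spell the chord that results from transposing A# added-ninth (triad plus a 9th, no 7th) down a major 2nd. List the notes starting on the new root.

A major 2nd down from A-sharp is G-sharp, so the new chord is G-sharp added-ninth.
Root: G-sharp
Major 3rd (3rd): B-sharp
Perfect 5th (5th): D-sharp
Major 9th (9th): A-sharp

G-sharp, B-sharp, D-sharp, A-sharp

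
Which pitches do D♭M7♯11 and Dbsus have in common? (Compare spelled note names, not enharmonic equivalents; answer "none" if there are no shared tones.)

D♭M7♯11: Db F Ab C G
Dbsus: Db Gb Ab
Common to both → Db, Ab.

Db, Ab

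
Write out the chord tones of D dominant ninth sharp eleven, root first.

Root D, quality dominant ninth sharp eleven:
Root: D
Major 3rd (3rd): F-sharp
Perfect 5th (5th): A
Minor 7th (7th): C
Major 9th (9th): E
Augmented 11th (11th): G-sharp

D F-sharp A C E G-sharp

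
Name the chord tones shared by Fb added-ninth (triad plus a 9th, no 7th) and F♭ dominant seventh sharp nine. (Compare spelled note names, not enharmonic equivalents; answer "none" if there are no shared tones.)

F-flat, A-flat, C-flat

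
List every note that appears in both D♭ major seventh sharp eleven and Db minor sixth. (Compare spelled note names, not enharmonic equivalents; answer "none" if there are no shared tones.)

D-flat A-flat

D♭ major seventh sharp eleven = D-flat, F, A-flat, C, G.
Db minor sixth = D-flat, F-flat, A-flat, B-flat.
Shared: D-flat, A-flat.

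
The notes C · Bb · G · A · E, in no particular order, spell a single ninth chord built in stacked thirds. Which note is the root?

Arranged so that each adjacent pair is a third by letter name: A – C – E – G – Bb.
The bottom of that stack, A, is the root (this is A minor seventh flat nine).

A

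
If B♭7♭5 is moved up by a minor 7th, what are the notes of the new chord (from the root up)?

Ab, C, Ebb, Gb

Bb up a minor 7th → Ab. New chord: Ab dominant seventh flat five.
Root: Ab
Major 3rd (3rd): C
Diminished 5th (5th): Ebb
Minor 7th (7th): Gb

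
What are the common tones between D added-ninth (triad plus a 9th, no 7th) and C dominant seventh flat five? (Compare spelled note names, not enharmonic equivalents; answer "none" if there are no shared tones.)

E

D added-ninth = D, F-sharp, A, E.
C dominant seventh flat five = C, E, G-flat, B-flat.
Shared: E.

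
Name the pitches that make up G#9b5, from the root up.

G#9b5 is a dominant ninth flat five built on G#.
G# — root
B# — major 3rd
D — diminished 5th
F# — minor 7th
A# — major 9th

G#, B#, D, F#, A#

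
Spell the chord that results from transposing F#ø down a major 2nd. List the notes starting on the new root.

A major 2nd down from F# is E, so the new chord is E half-diminished seventh.
Root: E
Minor 3rd (3rd): G
Diminished 5th (5th): Bb
Minor 7th (7th): D

E, G, Bb, D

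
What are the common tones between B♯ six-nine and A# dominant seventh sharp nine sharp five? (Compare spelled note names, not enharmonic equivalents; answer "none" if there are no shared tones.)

C-double-sharp

B♯ six-nine = B-sharp, D-double-sharp, F-double-sharp, G-double-sharp, C-double-sharp.
A# dominant seventh sharp nine sharp five = A-sharp, C-double-sharp, E-double-sharp, G-sharp, B-double-sharp.
Shared: C-double-sharp.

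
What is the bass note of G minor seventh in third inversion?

G minor seventh in root position is G–Bb–D–F.
Third inversion places the seventh in the bass, which is F.

F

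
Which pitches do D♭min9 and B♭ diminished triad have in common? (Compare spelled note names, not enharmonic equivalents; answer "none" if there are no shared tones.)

D♭, F♭

D♭min9 = D♭, F♭, A♭, C♭, E♭.
B♭ diminished triad = B♭, D♭, F♭.
Shared: D♭, F♭.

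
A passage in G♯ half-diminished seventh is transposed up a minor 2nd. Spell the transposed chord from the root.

A, C, Eb, G

A minor 2nd up from G# is A, so the new chord is A half-diminished seventh.
root → A
3rd (minor 3rd) → C
5th (diminished 5th) → Eb
7th (minor 7th) → G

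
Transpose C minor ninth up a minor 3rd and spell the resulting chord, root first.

E-flat  G-flat  B-flat  D-flat  F

Transposed root: C → E-flat (minor 3rd up). So we spell E-flat minor ninth:
Root: E-flat
Minor 3rd (3rd): G-flat
Perfect 5th (5th): B-flat
Minor 7th (7th): D-flat
Major 9th (9th): F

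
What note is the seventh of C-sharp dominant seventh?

C-sharp dominant seventh is built on C#; its 7th is a minor 7th above the root.
A seventh above C uses the letter B, and the minor 7th above C# is B.

B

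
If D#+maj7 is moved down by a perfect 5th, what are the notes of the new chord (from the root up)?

D# down a perfect 5th → G#. New chord: G# augmented major seventh.
- root: G#
- major 3rd: B#
- augmented 5th: D##
- major 7th: F##

G#, B#, D##, F##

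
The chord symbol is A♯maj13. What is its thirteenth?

A♯maj13 is built on A♯; its 13th is a major 13th above the root.
A sixth above A uses the letter F, and the major 13th above A♯ is F𝄪.

F𝄪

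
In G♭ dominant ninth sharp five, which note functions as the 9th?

Root of G♭ dominant ninth sharp five = G-flat. The 9th is a major 9th: G-flat up a major 9th → A-flat.

A-flat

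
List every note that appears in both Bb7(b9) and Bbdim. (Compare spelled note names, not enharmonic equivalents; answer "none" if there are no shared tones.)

Bb

Bb7(b9): Bb D F Ab Cb
Bbdim: Bb Db Fb
Common to both → Bb.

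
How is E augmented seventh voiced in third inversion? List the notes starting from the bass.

D, E, G-sharp, B-sharp

E augmented seventh = E–G-sharp–B-sharp–D; third inversion → seventh (D) lowest.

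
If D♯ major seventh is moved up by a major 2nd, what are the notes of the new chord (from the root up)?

Transposed root: D# → E# (major 2nd up). So we spell E# major seventh:
Root: E#
Major 3rd (3rd): G##
Perfect 5th (5th): B#
Major 7th (7th): D##

E#, G##, B#, D##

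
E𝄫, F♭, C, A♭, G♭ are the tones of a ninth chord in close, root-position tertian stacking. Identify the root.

Arranged so that each adjacent pair is a third by letter name: F♭ – A♭ – C – E𝄫 – G♭.
The bottom of that stack, F♭, is the root (this is F♭ dominant ninth sharp five).

F♭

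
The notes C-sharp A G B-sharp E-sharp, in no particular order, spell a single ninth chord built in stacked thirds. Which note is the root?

A

Arranged so that each adjacent pair is a third by letter name: A – C-sharp – E-sharp – G – B-sharp.
The bottom of that stack, A, is the root (this is A dominant seventh sharp nine sharp five).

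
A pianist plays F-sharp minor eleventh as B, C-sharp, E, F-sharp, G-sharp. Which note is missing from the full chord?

A

The full F-sharp minor eleventh chord is F-sharp, A, C-sharp, E, G-sharp, B.
Comparing with the voicing, the minor 3rd (3rd) — A — is absent.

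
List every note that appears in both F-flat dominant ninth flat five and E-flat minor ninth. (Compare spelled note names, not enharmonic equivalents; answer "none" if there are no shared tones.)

F-flat dominant ninth flat five = Fb, Ab, Cbb, Ebb, Gb.
E-flat minor ninth = Eb, Gb, Bb, Db, F.
Shared: Gb.

Gb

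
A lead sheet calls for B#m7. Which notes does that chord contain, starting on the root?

B#m7 is a minor seventh built on B♯.
Root: B♯
Minor 3rd (3rd): D♯
Perfect 5th (5th): F𝄪
Minor 7th (7th): A♯

B♯, D♯, F𝄪, A♯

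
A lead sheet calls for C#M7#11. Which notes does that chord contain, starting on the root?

Root C♯, quality major seventh sharp eleven:
C♯ — root
E♯ — major 3rd
G♯ — perfect 5th
B♯ — major 7th
F𝄪 — augmented 11th

C♯  E♯  G♯  B♯  F𝄪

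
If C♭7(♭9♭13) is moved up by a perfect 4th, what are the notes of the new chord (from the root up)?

Transposed root: Cb → Fb (perfect 4th up). So we spell Fb dominant seventh flat nine flat thirteen:
root → Fb
3rd (major 3rd) → Ab
5th (perfect 5th) → Cb
7th (minor 7th) → Ebb
9th (minor 9th) → Gbb
13th (minor 13th) → Dbb

Fb Ab Cb Ebb Gbb Dbb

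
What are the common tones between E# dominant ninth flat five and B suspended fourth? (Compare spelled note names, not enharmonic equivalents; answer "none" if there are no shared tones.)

B

E# dominant ninth flat five: E-sharp G-double-sharp B D-sharp F-double-sharp
B suspended fourth: B E F-sharp
Common to both → B.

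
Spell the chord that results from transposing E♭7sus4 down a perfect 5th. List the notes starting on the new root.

Ab  Db  Eb  Gb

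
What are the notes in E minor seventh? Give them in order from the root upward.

E G B D

Root E, quality minor seventh:
- root: E
- minor 3rd: G
- perfect 5th: B
- minor 7th: D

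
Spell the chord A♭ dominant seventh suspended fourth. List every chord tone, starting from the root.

Ab  Db  Eb  Gb

A♭ dominant seventh suspended fourth is a dominant seventh suspended fourth built on Ab.
Ab — root
Db — perfect 4th
Eb — perfect 5th
Gb — minor 7th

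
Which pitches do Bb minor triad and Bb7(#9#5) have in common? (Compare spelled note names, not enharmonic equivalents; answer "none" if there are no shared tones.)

B♭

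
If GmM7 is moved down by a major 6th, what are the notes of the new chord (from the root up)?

Bb, Db, F, A

G down a major 6th → Bb. New chord: Bb minor-major seventh.
Root: Bb
Minor 3rd (3rd): Db
Perfect 5th (5th): F
Major 7th (7th): A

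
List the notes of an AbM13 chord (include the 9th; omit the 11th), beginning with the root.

AbM13 is a major thirteenth built on A♭.
A♭ — root
C — major 3rd
E♭ — perfect 5th
G — major 7th
B♭ — major 9th
F — major 13th

A♭ C E♭ G B♭ F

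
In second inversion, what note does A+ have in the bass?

A+ in root position is A–C♯–E♯.
Second inversion places the fifth in the bass, which is E♯.

E♯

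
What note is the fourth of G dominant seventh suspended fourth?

C

G dominant seventh suspended fourth is built on G; its 4th is a perfect 4th above the root.
A fourth above G uses the letter C, and the perfect 4th above G is C.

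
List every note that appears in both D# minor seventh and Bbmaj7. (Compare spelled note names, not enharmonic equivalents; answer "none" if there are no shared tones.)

D# minor seventh: D# F# A# C#
Bbmaj7: Bb D F A
Common to both → none.

none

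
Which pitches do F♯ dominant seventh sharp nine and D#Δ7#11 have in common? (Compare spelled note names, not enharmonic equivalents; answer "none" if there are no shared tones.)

A# – G##

F♯ dominant seventh sharp nine: F# A# C# E G##
D#Δ7#11: D# F## A# C## G##
Common to both → A#, G##.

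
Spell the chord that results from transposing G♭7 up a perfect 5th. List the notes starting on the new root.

Db, F, Ab, Cb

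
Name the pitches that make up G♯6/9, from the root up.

G♯6/9 is a six-nine built on G#.
- root: G#
- major 3rd: B#
- perfect 5th: D#
- major 6th: E#
- major 9th: A#

G# – B# – D# – E# – A#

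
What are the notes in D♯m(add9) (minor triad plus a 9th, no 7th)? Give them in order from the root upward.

D#  F#  A#  E#

Root D#, quality minor added-ninth:
- root: D#
- minor 3rd: F#
- perfect 5th: A#
- major 9th: E#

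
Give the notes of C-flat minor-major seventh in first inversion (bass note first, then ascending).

E-double-flat, G-flat, B-flat, C-flat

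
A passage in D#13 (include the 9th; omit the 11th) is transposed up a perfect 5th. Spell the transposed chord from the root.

D♯ up a perfect 5th → A♯. New chord: A♯ dominant thirteenth.
root → A♯
3rd (major 3rd) → C𝄪
5th (perfect 5th) → E♯
7th (minor 7th) → G♯
9th (major 9th) → B♯
13th (major 13th) → F𝄪

A♯ C𝄪 E♯ G♯ B♯ F𝄪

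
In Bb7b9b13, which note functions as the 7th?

Bb7b9b13 is built on Bb; its 7th is a minor 7th above the root.
A seventh above B uses the letter A, and the minor 7th above Bb is Ab.

Ab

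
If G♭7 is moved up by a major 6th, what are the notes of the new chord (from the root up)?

Eb, G, Bb, Db

Transposed root: Gb → Eb (major 6th up). So we spell Eb dominant seventh:
Eb — root
G — major 3rd
Bb — perfect 5th
Db — minor 7th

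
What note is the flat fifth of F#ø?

C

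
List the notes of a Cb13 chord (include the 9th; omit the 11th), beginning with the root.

Cb – Eb – Gb – Bbb – Db – Ab

Root Cb, quality dominant thirteenth:
- root: Cb
- major 3rd: Eb
- perfect 5th: Gb
- minor 7th: Bbb
- major 9th: Db
- major 13th: Ab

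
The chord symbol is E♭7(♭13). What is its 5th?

B♭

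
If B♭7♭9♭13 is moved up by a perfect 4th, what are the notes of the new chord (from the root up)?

A perfect 4th up from B♭ is E♭, so the new chord is E♭ dominant seventh flat nine flat thirteen.
- root: E♭
- major 3rd: G
- perfect 5th: B♭
- minor 7th: D♭
- minor 9th: F♭
- minor 13th: C♭

E♭, G, B♭, D♭, F♭, C♭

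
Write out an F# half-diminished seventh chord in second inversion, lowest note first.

F# half-diminished seventh = F♯–A–C–E; second inversion → fifth (C) lowest.

C, E, F♯, A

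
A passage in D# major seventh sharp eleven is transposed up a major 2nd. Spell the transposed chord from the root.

A major 2nd up from D# is E#, so the new chord is E# major seventh sharp eleven.
Root: E#
Major 3rd (3rd): G##
Perfect 5th (5th): B#
Major 7th (7th): D##
Augmented 11th (11th): A##

E#, G##, B#, D##, A##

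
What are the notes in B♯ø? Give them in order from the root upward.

Root B#, quality half-diminished seventh:
Root: B#
Minor 3rd (3rd): D#
Diminished 5th (5th): F#
Minor 7th (7th): A#

B# – D# – F# – A#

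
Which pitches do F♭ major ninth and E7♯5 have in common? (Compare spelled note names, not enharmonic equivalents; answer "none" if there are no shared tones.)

F♭ major ninth: Fb Ab Cb Eb Gb
E7♯5: E G# B# D
Common to both → none.

none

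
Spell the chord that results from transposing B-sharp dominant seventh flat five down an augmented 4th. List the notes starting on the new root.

F-sharp A-sharp C E

An augmented 4th down from B-sharp is F-sharp, so the new chord is F-sharp dominant seventh flat five.
root → F-sharp
3rd (major 3rd) → A-sharp
5th (diminished 5th) → C
7th (minor 7th) → E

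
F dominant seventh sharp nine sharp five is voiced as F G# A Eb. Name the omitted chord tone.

F dominant seventh sharp nine sharp five = F, A, C#, Eb, G#. The voicing lacks the 5th (augmented 5th), C#.

C#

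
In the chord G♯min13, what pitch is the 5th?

D#

Root of G♯min13 = G#. The 5th is a perfect 5th: G# up a perfect 5th → D#.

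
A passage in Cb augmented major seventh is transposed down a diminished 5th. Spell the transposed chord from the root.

F, A, C-sharp, E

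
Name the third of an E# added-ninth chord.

E# added-ninth is built on E♯; its 3rd is a major 3rd above the root.
A third above E uses the letter G, and the major 3rd above E♯ is G𝄪.

G𝄪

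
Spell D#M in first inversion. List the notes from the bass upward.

D#M = D#–F##–A#; first inversion → third (F##) lowest.

F##, A#, D#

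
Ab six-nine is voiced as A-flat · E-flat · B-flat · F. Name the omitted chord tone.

C

Ab six-nine = A-flat, C, E-flat, F, B-flat. The voicing lacks the 3rd (major 3rd), C.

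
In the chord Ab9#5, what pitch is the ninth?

Ab9#5 is built on A♭; its 9th is a major 9th above the root.
A second above A uses the letter B, and the major 9th above A♭ is B♭.

B♭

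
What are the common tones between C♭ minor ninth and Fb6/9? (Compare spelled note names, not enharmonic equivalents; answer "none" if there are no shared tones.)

Cb Gb Db

C♭ minor ninth = Cb, Ebb, Gb, Bbb, Db.
Fb6/9 = Fb, Ab, Cb, Db, Gb.
Shared: Cb, Gb, Db.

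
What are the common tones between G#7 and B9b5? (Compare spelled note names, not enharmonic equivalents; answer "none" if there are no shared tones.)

G#7: G# B# D# F#
B9b5: B D# F A C#
Common to both → D#.

D#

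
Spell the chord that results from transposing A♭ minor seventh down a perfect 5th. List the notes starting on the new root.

D-flat, F-flat, A-flat, C-flat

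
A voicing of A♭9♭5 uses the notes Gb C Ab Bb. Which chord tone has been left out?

Ebb

A♭9♭5 = Ab, C, Ebb, Gb, Bb. The voicing lacks the 5th (diminished 5th), Ebb.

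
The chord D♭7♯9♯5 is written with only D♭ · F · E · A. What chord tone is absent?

C♭

The full D♭7♯9♯5 chord is D♭, F, A, C♭, E.
Comparing with the voicing, the minor 7th (7th) — C♭ — is absent.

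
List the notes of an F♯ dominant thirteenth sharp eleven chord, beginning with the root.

F♯, A♯, C♯, E, G♯, B♯, D♯

F♯ dominant thirteenth sharp eleven: dominant thirteenth sharp eleven on F♯.
- root: F♯
- major 3rd: A♯
- perfect 5th: C♯
- minor 7th: E
- major 9th: G♯
- augmented 11th: B♯
- major 13th: D♯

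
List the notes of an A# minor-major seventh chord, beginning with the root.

A#  C#  E#  G##

A# minor-major seventh is a minor-major seventh built on A#.
root → A#
3rd (minor 3rd) → C#
5th (perfect 5th) → E#
7th (major 7th) → G##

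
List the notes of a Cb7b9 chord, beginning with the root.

Cb7b9: dominant seventh flat nine on Cb.
- root: Cb
- major 3rd: Eb
- perfect 5th: Gb
- minor 7th: Bbb
- minor 9th: Dbb

Cb, Eb, Gb, Bbb, Dbb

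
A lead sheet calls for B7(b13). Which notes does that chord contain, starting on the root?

Root B, quality dominant seventh flat thirteen:
B — root
D# — major 3rd
F# — perfect 5th
A — minor 7th
G — minor 13th

B, D#, F#, A, G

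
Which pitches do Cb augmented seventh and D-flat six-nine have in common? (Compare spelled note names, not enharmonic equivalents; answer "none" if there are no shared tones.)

Eb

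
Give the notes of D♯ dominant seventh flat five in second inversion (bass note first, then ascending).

A – C-sharp – D-sharp – F-double-sharp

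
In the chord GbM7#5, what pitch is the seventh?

Root of GbM7#5 = Gb. The 7th is a major 7th: Gb up a major 7th → F.

F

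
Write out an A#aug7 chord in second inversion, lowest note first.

A#aug7 = A♯–C𝄪–E𝄪–G♯; second inversion → fifth (E𝄪) lowest.

E𝄪 G♯ A♯ C𝄪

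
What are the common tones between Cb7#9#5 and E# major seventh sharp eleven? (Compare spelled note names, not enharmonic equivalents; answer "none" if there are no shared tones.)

Cb7#9#5 = Cb, Eb, G, Bbb, D.
E# major seventh sharp eleven = E#, G##, B#, D##, A##.
Shared: none.

none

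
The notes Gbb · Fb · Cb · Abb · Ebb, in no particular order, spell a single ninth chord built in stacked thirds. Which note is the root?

Arranged so that each adjacent pair is a third by letter name: Fb – Abb – Cb – Ebb – Gbb.
The bottom of that stack, Fb, is the root (this is Fb minor seventh flat nine).

Fb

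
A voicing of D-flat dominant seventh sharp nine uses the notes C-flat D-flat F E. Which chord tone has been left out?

A-flat

D-flat dominant seventh sharp nine = D-flat, F, A-flat, C-flat, E. The voicing lacks the 5th (perfect 5th), A-flat.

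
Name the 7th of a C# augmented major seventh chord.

B-sharp

C# augmented major seventh is built on C-sharp; its 7th is a major 7th above the root.
A seventh above C uses the letter B, and the major 7th above C-sharp is B-sharp.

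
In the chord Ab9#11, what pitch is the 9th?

Bb

Ab9#11 is built on Ab; its 9th is a major 9th above the root.
A second above A uses the letter B, and the major 9th above Ab is Bb.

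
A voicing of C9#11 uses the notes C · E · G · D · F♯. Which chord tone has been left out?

B♭

The full C9#11 chord is C, E, G, B♭, D, F♯.
Comparing with the voicing, the minor 7th (7th) — B♭ — is absent.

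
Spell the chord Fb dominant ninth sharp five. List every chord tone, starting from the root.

Fb dominant ninth sharp five: dominant ninth sharp five on F-flat.
Root: F-flat
Major 3rd (3rd): A-flat
Augmented 5th (5th): C
Minor 7th (7th): E-double-flat
Major 9th (9th): G-flat

F-flat – A-flat – C – E-double-flat – G-flat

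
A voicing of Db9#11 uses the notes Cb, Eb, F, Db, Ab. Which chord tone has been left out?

Db9#11 = Db, F, Ab, Cb, Eb, G. The voicing lacks the 11th (augmented 11th), G.

G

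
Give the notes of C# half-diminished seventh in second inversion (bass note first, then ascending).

C# half-diminished seventh = C-sharp–E–G–B; second inversion → fifth (G) lowest.

G B C-sharp E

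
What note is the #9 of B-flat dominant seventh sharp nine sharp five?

B-flat dominant seventh sharp nine sharp five is built on B♭; its 9th is an augmented 9th above the root.
A second above B uses the letter C, and the augmented 9th above B♭ is C♯.

C♯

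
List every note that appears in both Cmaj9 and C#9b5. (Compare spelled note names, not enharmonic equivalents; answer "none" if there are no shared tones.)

G, B

Cmaj9: C E G B D
C#9b5: C# E# G B D#
Common to both → G, B.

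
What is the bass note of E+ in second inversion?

B#

E+ in root position is E–G#–B#.
Second inversion places the fifth in the bass, which is B#.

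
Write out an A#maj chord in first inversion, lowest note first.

C## – E# – A#

In root position, A#maj is A#–C##–E#.
First inversion puts the third (C##) in the bass.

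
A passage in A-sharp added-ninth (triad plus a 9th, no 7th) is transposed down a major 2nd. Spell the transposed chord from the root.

G#, B#, D#, A#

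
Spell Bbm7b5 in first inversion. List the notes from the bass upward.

Db Fb Ab Bb

Bbm7b5 = Bb–Db–Fb–Ab; first inversion → third (Db) lowest.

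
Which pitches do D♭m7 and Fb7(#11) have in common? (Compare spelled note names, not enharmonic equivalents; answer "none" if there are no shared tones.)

D♭m7: Db Fb Ab Cb
Fb7(#11): Fb Ab Cb Ebb Bb
Common to both → Fb, Ab, Cb.

Fb – Ab – Cb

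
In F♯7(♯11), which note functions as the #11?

B#

F♯7(♯11) is built on F#; its 11th is an augmented 11th above the root.
A fourth above F uses the letter B, and the augmented 11th above F# is B#.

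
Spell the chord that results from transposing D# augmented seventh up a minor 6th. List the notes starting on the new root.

D-sharp up a minor 6th → B. New chord: B augmented seventh.
- root: B
- major 3rd: D-sharp
- augmented 5th: F-double-sharp
- minor 7th: A

B D-sharp F-double-sharp A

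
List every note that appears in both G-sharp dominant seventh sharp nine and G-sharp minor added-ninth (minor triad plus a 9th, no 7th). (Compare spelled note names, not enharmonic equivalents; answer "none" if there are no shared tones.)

G-sharp dominant seventh sharp nine = G-sharp, B-sharp, D-sharp, F-sharp, A-double-sharp.
G-sharp minor added-ninth = G-sharp, B, D-sharp, A-sharp.
Shared: G-sharp, D-sharp.

G-sharp – D-sharp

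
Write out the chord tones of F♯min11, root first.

F#  A  C#  E  G#  B

F♯min11: minor eleventh on F#.
F# — root
A — minor 3rd
C# — perfect 5th
E — minor 7th
G# — major 9th
B — perfect 11th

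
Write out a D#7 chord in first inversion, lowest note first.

In root position, D#7 is D#–F##–A#–C#.
First inversion puts the third (F##) in the bass.

F##  A#  C#  D#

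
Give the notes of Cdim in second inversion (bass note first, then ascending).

Cdim = C–E♭–G♭; second inversion → fifth (G♭) lowest.

G♭ C E♭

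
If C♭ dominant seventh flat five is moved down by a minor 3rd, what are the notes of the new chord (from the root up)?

Transposed root: C-flat → A-flat (minor 3rd down). So we spell A-flat dominant seventh flat five:
Root: A-flat
Major 3rd (3rd): C
Diminished 5th (5th): E-double-flat
Minor 7th (7th): G-flat

A-flat  C  E-double-flat  G-flat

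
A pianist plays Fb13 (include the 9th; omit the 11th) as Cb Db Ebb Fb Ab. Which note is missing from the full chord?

Gb

The full Fb13 chord is Fb, Ab, Cb, Ebb, Gb, Db.
Comparing with the voicing, the major 9th (9th) — Gb — is absent.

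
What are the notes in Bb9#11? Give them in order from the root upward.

Root Bb, quality dominant ninth sharp eleven:
root → Bb
3rd (major 3rd) → D
5th (perfect 5th) → F
7th (minor 7th) → Ab
9th (major 9th) → C
11th (augmented 11th) → E

Bb  D  F  Ab  C  E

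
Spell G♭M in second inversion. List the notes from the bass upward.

Db, Gb, Bb

G♭M = Gb–Bb–Db; second inversion → fifth (Db) lowest.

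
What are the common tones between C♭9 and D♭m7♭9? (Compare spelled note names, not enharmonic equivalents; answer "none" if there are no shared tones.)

Cb  Db

C♭9: Cb Eb Gb Bbb Db
D♭m7♭9: Db Fb Ab Cb Ebb
Common to both → Cb, Db.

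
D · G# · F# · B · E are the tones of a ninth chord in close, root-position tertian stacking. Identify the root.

Arranged so that each adjacent pair is a third by letter name: E – G# – B – D – F#.
The bottom of that stack, E, is the root (this is E dominant ninth).

E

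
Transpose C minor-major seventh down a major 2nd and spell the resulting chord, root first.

Bb – Db – F – A

A major 2nd down from C is Bb, so the new chord is Bb minor-major seventh.
Bb — root
Db — minor 3rd
F — perfect 5th
A — major 7th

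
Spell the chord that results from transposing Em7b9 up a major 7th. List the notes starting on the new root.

E up a major 7th → D#. New chord: D# minor seventh flat nine.
Root: D#
Minor 3rd (3rd): F#
Perfect 5th (5th): A#
Minor 7th (7th): C#
Minor 9th (9th): E

D# – F# – A# – C# – E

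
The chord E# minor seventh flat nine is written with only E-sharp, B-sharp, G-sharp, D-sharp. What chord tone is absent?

E# minor seventh flat nine = E-sharp, G-sharp, B-sharp, D-sharp, F-sharp. The voicing lacks the 9th (minor 9th), F-sharp.

F-sharp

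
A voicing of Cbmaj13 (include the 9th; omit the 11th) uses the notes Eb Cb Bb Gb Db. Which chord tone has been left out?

The full Cbmaj13 chord is Cb, Eb, Gb, Bb, Db, Ab.
Comparing with the voicing, the major 13th (13th) — Ab — is absent.

Ab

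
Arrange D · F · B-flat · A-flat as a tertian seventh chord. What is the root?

B-flat

Arranged so that each adjacent pair is a third by letter name: B-flat – D – F – A-flat.
The bottom of that stack, B-flat, is the root (this is B-flat dominant seventh).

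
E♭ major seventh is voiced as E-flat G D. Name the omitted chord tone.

B-flat

E♭ major seventh = E-flat, G, B-flat, D. The voicing lacks the 5th (perfect 5th), B-flat.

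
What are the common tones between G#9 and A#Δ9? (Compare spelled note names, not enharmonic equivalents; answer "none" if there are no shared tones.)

B#, A#

G#9: G# B# D# F# A#
A#Δ9: A# C## E# G## B#
Common to both → B#, A#.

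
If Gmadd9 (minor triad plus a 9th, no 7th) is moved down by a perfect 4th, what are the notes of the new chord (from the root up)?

A perfect 4th down from G is D, so the new chord is D minor added-ninth.
root → D
3rd (minor 3rd) → F
5th (perfect 5th) → A
9th (major 9th) → E

D F A E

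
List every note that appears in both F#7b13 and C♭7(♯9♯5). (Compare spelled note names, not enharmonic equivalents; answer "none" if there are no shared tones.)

F#7b13 = F#, A#, C#, E, D.
C♭7(♯9♯5) = Cb, Eb, G, Bbb, D.
Shared: D.

D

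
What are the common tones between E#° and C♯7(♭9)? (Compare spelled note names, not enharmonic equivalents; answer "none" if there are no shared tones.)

E# – G# – B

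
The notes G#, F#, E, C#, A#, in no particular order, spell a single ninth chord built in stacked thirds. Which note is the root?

F#

Arranged so that each adjacent pair is a third by letter name: F# – A# – C# – E – G#.
The bottom of that stack, F#, is the root (this is F# dominant ninth).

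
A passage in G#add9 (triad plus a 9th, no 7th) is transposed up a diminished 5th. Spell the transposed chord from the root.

D – F# – A – E

A diminished 5th up from G# is D, so the new chord is D added-ninth.
root → D
3rd (major 3rd) → F#
5th (perfect 5th) → A
9th (major 9th) → E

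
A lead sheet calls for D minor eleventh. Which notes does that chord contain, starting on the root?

D minor eleventh is a minor eleventh built on D.
Root: D
Minor 3rd (3rd): F
Perfect 5th (5th): A
Minor 7th (7th): C
Major 9th (9th): E
Perfect 11th (11th): G

D F A C E G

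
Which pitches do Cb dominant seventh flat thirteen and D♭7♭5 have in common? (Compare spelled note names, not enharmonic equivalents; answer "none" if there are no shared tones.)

Cb dominant seventh flat thirteen: Cb Eb Gb Bbb Abb
D♭7♭5: Db F Abb Cb
Common to both → Cb, Abb.

Cb  Abb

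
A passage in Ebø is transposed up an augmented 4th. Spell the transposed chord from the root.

E♭ up an augmented 4th → A. New chord: A half-diminished seventh.
root → A
3rd (minor 3rd) → C
5th (diminished 5th) → E♭
7th (minor 7th) → G

A  C  E♭  G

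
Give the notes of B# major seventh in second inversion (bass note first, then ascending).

B# major seventh = B-sharp–D-double-sharp–F-double-sharp–A-double-sharp; second inversion → fifth (F-double-sharp) lowest.

F-double-sharp A-double-sharp B-sharp D-double-sharp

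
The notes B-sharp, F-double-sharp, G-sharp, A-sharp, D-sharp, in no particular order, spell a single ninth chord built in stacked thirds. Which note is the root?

G-sharp

Stacking in thirds gives G-sharp – B-sharp – D-sharp – F-double-sharp – A-sharp, so G-sharp is the root — G-sharp major ninth.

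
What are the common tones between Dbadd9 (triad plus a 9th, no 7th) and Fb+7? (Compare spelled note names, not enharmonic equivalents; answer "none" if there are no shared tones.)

Dbadd9: Db F Ab Eb
Fb+7: Fb Ab C Ebb
Common to both → Ab.

Ab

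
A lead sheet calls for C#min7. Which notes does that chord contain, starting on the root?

C#min7: minor seventh on C♯.
C♯ — root
E — minor 3rd
G♯ — perfect 5th
B — minor 7th

C♯, E, G♯, B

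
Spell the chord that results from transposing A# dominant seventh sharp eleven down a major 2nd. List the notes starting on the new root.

G#, B#, D#, F#, C##

A major 2nd down from A# is G#, so the new chord is G# dominant seventh sharp eleven.
Root: G#
Major 3rd (3rd): B#
Perfect 5th (5th): D#
Minor 7th (7th): F#
Augmented 11th (11th): C##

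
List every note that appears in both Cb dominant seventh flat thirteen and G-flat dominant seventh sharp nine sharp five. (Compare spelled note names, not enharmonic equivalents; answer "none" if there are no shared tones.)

G-flat

Cb dominant seventh flat thirteen: C-flat E-flat G-flat B-double-flat A-double-flat
G-flat dominant seventh sharp nine sharp five: G-flat B-flat D F-flat A
Common to both → G-flat.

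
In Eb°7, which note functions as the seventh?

D𝄫

Root of Eb°7 = E♭. The 7th is a diminished 7th: E♭ up a diminished 7th → D𝄫.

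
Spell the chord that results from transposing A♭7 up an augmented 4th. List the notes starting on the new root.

D, F#, A, C

An augmented 4th up from Ab is D, so the new chord is D dominant seventh.
root → D
3rd (major 3rd) → F#
5th (perfect 5th) → A
7th (minor 7th) → C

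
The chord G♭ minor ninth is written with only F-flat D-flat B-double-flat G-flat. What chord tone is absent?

A-flat

The full G♭ minor ninth chord is G-flat, B-double-flat, D-flat, F-flat, A-flat.
Comparing with the voicing, the major 9th (9th) — A-flat — is absent.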